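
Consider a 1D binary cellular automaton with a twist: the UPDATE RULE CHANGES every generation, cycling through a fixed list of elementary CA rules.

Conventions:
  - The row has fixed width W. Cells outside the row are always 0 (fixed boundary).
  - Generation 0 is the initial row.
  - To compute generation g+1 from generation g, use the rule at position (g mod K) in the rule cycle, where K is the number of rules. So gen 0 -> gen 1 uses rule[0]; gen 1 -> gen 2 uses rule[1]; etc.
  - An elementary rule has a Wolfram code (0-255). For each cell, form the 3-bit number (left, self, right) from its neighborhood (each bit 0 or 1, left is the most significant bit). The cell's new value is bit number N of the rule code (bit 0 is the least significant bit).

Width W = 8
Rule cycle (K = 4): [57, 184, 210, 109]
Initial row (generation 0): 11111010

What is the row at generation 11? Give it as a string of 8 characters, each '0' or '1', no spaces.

Gen 0: 11111010
Gen 1 (rule 57): 10000101
Gen 2 (rule 184): 01000010
Gen 3 (rule 210): 10100101
Gen 4 (rule 109): 11100111
Gen 5 (rule 57): 10010100
Gen 6 (rule 184): 01001010
Gen 7 (rule 210): 10110001
Gen 8 (rule 109): 11110101
Gen 9 (rule 57): 10001010
Gen 10 (rule 184): 01000101
Gen 11 (rule 210): 10101000

Answer: 10101000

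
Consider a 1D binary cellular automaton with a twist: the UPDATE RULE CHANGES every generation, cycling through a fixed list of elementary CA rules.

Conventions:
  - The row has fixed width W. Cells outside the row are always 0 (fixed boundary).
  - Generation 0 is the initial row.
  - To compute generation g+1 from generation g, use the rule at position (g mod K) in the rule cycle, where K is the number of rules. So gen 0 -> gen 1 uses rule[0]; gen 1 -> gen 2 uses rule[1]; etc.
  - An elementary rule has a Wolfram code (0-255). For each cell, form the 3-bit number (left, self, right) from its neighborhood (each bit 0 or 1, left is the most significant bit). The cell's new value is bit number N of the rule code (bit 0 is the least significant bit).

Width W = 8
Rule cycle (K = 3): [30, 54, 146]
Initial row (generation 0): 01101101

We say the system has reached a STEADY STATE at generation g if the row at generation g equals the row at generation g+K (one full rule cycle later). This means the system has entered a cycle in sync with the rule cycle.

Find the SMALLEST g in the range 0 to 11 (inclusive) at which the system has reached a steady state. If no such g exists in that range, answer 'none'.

Answer: 9

Derivation:
Gen 0: 01101101
Gen 1 (rule 30): 11001001
Gen 2 (rule 54): 00111111
Gen 3 (rule 146): 01011110
Gen 4 (rule 30): 11010001
Gen 5 (rule 54): 00111011
Gen 6 (rule 146): 01010000
Gen 7 (rule 30): 11011000
Gen 8 (rule 54): 00100100
Gen 9 (rule 146): 01011010
Gen 10 (rule 30): 11010011
Gen 11 (rule 54): 00111100
Gen 12 (rule 146): 01011010
Gen 13 (rule 30): 11010011
Gen 14 (rule 54): 00111100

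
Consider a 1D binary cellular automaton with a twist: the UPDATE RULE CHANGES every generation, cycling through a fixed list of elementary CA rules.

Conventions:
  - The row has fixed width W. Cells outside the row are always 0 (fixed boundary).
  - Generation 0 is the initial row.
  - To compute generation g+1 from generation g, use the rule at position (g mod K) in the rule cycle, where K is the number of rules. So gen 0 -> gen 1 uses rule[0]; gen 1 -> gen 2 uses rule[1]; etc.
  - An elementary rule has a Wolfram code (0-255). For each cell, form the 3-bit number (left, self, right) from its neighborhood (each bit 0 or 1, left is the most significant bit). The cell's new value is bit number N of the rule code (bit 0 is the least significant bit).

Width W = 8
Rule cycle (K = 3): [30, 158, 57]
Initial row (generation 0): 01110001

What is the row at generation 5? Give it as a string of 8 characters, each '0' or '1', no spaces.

Answer: 10011001

Derivation:
Gen 0: 01110001
Gen 1 (rule 30): 11001011
Gen 2 (rule 158): 10111010
Gen 3 (rule 57): 01100101
Gen 4 (rule 30): 11011101
Gen 5 (rule 158): 10011001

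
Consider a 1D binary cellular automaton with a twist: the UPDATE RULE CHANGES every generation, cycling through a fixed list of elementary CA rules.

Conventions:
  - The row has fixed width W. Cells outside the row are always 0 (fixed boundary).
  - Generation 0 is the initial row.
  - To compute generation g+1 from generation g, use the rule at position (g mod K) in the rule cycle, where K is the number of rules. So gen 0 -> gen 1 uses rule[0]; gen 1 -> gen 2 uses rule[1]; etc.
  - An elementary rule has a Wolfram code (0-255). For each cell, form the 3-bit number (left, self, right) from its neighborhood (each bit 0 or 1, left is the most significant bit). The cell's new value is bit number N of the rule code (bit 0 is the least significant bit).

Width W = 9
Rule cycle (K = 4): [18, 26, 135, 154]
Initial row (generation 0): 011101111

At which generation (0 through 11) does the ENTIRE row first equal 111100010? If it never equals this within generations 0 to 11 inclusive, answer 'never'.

Gen 0: 011101111
Gen 1 (rule 18): 100000000
Gen 2 (rule 26): 010000000
Gen 3 (rule 135): 110111111
Gen 4 (rule 154): 100111110
Gen 5 (rule 18): 011000001
Gen 6 (rule 26): 110100010
Gen 7 (rule 135): 000101110
Gen 8 (rule 154): 001001101
Gen 9 (rule 18): 010110000
Gen 10 (rule 26): 100101000
Gen 11 (rule 135): 101101011

Answer: never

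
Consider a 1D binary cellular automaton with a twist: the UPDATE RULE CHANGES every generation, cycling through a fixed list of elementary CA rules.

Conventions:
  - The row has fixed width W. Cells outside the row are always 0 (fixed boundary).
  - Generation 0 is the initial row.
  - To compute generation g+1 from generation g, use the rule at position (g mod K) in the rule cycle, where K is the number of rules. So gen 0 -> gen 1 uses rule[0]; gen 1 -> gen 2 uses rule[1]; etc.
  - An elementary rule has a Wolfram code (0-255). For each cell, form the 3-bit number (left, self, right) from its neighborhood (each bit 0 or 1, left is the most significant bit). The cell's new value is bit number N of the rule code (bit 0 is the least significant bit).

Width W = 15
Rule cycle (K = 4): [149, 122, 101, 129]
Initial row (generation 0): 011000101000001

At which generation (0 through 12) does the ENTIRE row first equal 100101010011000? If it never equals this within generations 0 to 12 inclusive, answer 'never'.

Answer: never

Derivation:
Gen 0: 011000101000001
Gen 1 (rule 149): 000110101111101
Gen 2 (rule 122): 001111011000110
Gen 3 (rule 101): 100001101010010
Gen 4 (rule 129): 001100000000000
Gen 5 (rule 149): 100011111111111
Gen 6 (rule 122): 010110000000001
Gen 7 (rule 101): 011010111111101
Gen 8 (rule 129): 000000011111000
Gen 9 (rule 149): 111111001110111
Gen 10 (rule 122): 100001111011101
Gen 11 (rule 101): 101100001100111
Gen 12 (rule 129): 000001100000010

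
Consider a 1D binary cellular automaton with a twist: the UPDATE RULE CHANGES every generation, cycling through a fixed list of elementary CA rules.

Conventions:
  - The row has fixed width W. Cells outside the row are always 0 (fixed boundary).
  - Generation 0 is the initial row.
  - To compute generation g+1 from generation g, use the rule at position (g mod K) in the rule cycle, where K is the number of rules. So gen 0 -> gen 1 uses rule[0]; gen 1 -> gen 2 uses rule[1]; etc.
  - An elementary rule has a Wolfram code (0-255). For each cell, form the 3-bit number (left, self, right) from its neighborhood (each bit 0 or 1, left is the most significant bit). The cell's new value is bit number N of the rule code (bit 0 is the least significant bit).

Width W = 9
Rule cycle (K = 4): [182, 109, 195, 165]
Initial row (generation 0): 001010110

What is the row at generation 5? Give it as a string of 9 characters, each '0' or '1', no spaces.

Gen 0: 001010110
Gen 1 (rule 182): 011111001
Gen 2 (rule 109): 010001001
Gen 3 (rule 195): 100110010
Gen 4 (rule 165): 100000010
Gen 5 (rule 182): 110000111

Answer: 110000111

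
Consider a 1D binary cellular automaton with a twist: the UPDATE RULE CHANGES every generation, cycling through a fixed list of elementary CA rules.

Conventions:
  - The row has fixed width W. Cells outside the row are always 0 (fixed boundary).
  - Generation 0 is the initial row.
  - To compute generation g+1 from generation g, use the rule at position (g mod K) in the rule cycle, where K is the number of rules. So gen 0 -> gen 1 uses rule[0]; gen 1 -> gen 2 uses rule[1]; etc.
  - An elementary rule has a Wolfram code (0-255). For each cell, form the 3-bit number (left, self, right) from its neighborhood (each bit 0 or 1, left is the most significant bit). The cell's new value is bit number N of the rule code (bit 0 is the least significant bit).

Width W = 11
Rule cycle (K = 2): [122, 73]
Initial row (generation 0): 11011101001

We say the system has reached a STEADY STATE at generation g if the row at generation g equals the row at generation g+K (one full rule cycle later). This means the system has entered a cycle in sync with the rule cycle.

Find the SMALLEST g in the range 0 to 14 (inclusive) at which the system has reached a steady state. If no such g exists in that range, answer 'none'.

Answer: none

Derivation:
Gen 0: 11011101001
Gen 1 (rule 122): 11110110110
Gen 2 (rule 73): 10010110110
Gen 3 (rule 122): 01101111111
Gen 4 (rule 73): 01101000001
Gen 5 (rule 122): 11110100010
Gen 6 (rule 73): 10010001000
Gen 7 (rule 122): 01101010100
Gen 8 (rule 73): 01100000001
Gen 9 (rule 122): 11110000010
Gen 10 (rule 73): 10010111000
Gen 11 (rule 122): 01101101100
Gen 12 (rule 73): 01101101101
Gen 13 (rule 122): 11111111110
Gen 14 (rule 73): 10000000010
Gen 15 (rule 122): 01000000101
Gen 16 (rule 73): 00011110000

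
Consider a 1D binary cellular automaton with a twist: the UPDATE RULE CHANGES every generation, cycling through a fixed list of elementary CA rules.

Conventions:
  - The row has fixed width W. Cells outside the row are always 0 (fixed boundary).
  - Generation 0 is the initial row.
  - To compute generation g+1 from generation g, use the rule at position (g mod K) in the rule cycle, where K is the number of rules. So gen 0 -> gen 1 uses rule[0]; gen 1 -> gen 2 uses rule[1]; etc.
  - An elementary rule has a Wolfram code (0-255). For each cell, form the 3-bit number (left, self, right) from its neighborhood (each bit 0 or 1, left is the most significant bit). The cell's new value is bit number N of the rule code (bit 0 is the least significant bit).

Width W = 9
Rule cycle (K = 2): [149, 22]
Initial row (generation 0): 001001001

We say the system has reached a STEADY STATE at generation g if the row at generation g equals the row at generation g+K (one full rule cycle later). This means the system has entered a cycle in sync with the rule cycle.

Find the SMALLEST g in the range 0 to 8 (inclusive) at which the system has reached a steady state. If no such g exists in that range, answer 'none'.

Gen 0: 001001001
Gen 1 (rule 149): 101101101
Gen 2 (rule 22): 100000001
Gen 3 (rule 149): 111111101
Gen 4 (rule 22): 000000001
Gen 5 (rule 149): 111111101
Gen 6 (rule 22): 000000001
Gen 7 (rule 149): 111111101
Gen 8 (rule 22): 000000001
Gen 9 (rule 149): 111111101
Gen 10 (rule 22): 000000001

Answer: 3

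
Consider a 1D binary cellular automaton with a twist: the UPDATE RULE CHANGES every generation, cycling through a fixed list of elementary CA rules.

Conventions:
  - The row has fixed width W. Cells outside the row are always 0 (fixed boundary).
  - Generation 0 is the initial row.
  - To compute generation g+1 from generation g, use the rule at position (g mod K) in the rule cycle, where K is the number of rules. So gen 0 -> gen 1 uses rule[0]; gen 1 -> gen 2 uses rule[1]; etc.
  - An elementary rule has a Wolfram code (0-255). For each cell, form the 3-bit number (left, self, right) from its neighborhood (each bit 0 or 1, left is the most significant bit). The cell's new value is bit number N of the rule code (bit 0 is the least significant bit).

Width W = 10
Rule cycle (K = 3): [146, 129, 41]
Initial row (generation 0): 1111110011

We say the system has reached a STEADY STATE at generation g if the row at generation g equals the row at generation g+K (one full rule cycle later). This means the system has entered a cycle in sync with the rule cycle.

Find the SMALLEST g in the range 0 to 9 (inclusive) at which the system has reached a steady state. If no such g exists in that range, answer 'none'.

Answer: none

Derivation:
Gen 0: 1111110011
Gen 1 (rule 146): 0111101100
Gen 2 (rule 129): 0011000001
Gen 3 (rule 41): 1010011100
Gen 4 (rule 146): 0001101010
Gen 5 (rule 129): 1100000000
Gen 6 (rule 41): 1001111111
Gen 7 (rule 146): 0110111110
Gen 8 (rule 129): 0000011100
Gen 9 (rule 41): 1111010001
Gen 10 (rule 146): 0110001010
Gen 11 (rule 129): 0000100000
Gen 12 (rule 41): 1110001111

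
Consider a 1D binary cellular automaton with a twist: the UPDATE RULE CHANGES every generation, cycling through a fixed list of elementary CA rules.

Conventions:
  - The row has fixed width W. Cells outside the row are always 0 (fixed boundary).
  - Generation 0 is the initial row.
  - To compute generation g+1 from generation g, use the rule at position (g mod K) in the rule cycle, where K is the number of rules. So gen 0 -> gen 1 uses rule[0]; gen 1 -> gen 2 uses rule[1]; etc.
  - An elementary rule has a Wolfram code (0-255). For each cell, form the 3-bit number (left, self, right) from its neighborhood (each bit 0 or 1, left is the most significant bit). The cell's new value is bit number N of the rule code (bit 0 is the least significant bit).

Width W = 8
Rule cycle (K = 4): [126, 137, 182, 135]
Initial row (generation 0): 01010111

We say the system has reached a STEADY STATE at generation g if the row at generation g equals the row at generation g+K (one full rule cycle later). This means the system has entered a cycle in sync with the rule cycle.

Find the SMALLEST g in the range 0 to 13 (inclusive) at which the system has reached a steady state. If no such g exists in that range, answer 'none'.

Answer: 9

Derivation:
Gen 0: 01010111
Gen 1 (rule 126): 11111101
Gen 2 (rule 137): 11111000
Gen 3 (rule 182): 01110100
Gen 4 (rule 135): 10100101
Gen 5 (rule 126): 11111111
Gen 6 (rule 137): 11111110
Gen 7 (rule 182): 01111101
Gen 8 (rule 135): 10111001
Gen 9 (rule 126): 11101111
Gen 10 (rule 137): 11001110
Gen 11 (rule 182): 00110101
Gen 12 (rule 135): 11000101
Gen 13 (rule 126): 11101111
Gen 14 (rule 137): 11001110
Gen 15 (rule 182): 00110101
Gen 16 (rule 135): 11000101
Gen 17 (rule 126): 11101111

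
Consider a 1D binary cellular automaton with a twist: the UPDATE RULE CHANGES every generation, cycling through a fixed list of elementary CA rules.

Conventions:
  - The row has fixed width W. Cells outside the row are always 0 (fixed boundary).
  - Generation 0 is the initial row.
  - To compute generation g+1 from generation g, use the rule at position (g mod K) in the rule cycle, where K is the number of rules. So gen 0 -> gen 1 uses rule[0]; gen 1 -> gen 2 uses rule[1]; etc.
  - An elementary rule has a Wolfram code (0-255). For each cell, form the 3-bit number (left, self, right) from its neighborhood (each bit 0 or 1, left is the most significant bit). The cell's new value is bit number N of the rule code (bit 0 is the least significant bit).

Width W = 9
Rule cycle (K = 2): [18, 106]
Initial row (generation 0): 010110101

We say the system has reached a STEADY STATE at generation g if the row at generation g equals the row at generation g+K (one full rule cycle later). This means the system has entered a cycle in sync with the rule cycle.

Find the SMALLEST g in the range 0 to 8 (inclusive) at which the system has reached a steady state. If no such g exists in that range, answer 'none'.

Gen 0: 010110101
Gen 1 (rule 18): 100000000
Gen 2 (rule 106): 000000000
Gen 3 (rule 18): 000000000
Gen 4 (rule 106): 000000000
Gen 5 (rule 18): 000000000
Gen 6 (rule 106): 000000000
Gen 7 (rule 18): 000000000
Gen 8 (rule 106): 000000000
Gen 9 (rule 18): 000000000
Gen 10 (rule 106): 000000000

Answer: 2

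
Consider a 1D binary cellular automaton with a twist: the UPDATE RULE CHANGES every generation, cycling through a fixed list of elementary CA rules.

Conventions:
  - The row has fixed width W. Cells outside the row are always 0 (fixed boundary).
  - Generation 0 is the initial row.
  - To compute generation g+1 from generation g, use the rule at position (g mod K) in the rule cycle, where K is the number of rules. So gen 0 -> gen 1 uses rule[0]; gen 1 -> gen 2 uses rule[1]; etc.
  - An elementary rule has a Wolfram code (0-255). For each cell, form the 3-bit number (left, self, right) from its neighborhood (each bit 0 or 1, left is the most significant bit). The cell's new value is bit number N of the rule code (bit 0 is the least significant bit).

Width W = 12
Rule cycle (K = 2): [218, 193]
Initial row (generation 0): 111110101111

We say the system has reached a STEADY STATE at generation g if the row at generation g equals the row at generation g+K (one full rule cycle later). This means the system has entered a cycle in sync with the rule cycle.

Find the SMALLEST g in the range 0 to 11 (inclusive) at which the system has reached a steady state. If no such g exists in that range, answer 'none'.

Answer: 7

Derivation:
Gen 0: 111110101111
Gen 1 (rule 218): 111110001111
Gen 2 (rule 193): 011110100111
Gen 3 (rule 218): 111110011111
Gen 4 (rule 193): 011110001111
Gen 5 (rule 218): 111111011111
Gen 6 (rule 193): 011111001111
Gen 7 (rule 218): 111111111111
Gen 8 (rule 193): 011111111111
Gen 9 (rule 218): 111111111111
Gen 10 (rule 193): 011111111111
Gen 11 (rule 218): 111111111111
Gen 12 (rule 193): 011111111111
Gen 13 (rule 218): 111111111111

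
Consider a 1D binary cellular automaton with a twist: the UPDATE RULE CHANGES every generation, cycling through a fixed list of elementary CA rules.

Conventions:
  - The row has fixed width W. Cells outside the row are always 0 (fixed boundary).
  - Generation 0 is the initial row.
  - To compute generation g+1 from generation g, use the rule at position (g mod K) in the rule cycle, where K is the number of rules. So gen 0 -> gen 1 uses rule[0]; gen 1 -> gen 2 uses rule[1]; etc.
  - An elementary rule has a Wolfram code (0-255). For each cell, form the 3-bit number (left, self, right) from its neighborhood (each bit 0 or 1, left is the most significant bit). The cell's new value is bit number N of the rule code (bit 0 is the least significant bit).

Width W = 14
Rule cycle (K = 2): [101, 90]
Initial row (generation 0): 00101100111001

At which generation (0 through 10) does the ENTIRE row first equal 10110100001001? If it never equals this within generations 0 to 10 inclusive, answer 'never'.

Answer: 1

Derivation:
Gen 0: 00101100111001
Gen 1 (rule 101): 10110100001001
Gen 2 (rule 90): 00110010010110
Gen 3 (rule 101): 10010010011010
Gen 4 (rule 90): 01101101111001
Gen 5 (rule 101): 00110110001001
Gen 6 (rule 90): 01110111010110
Gen 7 (rule 101): 00011001111010
Gen 8 (rule 90): 00111111001001
Gen 9 (rule 101): 10000001001001
Gen 10 (rule 90): 01000010110110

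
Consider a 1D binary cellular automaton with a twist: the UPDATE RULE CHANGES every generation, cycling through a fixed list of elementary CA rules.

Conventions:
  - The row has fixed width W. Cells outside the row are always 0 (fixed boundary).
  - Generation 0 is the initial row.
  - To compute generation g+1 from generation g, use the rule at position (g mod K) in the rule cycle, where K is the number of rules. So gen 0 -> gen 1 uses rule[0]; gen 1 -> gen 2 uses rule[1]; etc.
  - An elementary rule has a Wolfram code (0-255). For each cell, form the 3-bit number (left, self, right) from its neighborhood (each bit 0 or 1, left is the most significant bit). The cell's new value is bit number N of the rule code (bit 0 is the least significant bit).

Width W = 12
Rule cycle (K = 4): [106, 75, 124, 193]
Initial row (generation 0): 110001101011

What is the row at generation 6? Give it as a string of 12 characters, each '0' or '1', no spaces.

Answer: 110110011010

Derivation:
Gen 0: 110001101011
Gen 1 (rule 106): 110011110111
Gen 2 (rule 75): 110110010101
Gen 3 (rule 124): 111111011111
Gen 4 (rule 193): 011111001111
Gen 5 (rule 106): 110001011001
Gen 6 (rule 75): 110110011010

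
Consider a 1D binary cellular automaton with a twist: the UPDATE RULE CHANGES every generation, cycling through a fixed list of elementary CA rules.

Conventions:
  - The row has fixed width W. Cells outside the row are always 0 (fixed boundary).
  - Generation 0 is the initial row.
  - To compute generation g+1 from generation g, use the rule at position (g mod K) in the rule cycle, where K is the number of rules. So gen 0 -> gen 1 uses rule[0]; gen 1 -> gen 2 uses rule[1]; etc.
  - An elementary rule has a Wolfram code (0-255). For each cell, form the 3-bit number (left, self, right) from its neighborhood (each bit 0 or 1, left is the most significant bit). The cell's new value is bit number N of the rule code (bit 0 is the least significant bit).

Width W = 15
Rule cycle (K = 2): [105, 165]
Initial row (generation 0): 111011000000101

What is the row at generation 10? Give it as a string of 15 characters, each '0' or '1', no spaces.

Gen 0: 111011000000101
Gen 1 (rule 105): 101111011110010
Gen 2 (rule 165): 110110101100010
Gen 3 (rule 105): 111111011101000
Gen 4 (rule 165): 011110101011011
Gen 5 (rule 105): 010011010111111
Gen 6 (rule 165): 010000111011110
Gen 7 (rule 105): 000110101110010
Gen 8 (rule 165): 110001110100010
Gen 9 (rule 105): 110101011001000
Gen 10 (rule 165): 001111100001011

Answer: 001111100001011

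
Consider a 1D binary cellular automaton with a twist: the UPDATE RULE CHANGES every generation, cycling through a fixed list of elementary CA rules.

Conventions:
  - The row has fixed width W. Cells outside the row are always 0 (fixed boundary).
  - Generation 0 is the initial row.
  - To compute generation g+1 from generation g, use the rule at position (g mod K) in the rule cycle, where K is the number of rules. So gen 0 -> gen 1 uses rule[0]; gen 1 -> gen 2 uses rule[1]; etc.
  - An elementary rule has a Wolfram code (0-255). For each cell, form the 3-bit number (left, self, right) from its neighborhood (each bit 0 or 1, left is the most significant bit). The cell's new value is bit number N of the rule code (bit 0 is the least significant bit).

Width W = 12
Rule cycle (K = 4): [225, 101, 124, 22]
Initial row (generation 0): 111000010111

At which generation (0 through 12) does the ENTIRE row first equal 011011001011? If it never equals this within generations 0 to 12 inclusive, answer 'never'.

Gen 0: 111000010111
Gen 1 (rule 225): 011011001011
Gen 2 (rule 101): 001101001101
Gen 3 (rule 124): 001111101111
Gen 4 (rule 22): 010000000000
Gen 5 (rule 225): 000111111111
Gen 6 (rule 101): 110000000001
Gen 7 (rule 124): 111000000001
Gen 8 (rule 22): 000100000011
Gen 9 (rule 225): 110001111001
Gen 10 (rule 101): 010100001001
Gen 11 (rule 124): 011110001101
Gen 12 (rule 22): 100001010001

Answer: 1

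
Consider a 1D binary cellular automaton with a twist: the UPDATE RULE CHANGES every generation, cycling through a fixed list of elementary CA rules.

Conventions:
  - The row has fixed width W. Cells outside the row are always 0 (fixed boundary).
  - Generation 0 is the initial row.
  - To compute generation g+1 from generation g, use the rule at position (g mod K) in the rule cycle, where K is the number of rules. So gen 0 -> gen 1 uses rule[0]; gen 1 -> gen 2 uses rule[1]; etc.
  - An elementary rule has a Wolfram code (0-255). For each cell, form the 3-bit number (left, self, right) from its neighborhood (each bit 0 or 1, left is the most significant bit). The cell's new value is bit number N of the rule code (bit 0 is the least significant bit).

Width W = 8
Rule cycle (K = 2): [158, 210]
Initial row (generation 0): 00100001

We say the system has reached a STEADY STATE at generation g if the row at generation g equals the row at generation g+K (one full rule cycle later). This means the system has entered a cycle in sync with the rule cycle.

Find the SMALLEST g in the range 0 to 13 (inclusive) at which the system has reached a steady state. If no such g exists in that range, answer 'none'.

Gen 0: 00100001
Gen 1 (rule 158): 01110011
Gen 2 (rule 210): 10111101
Gen 3 (rule 158): 10111001
Gen 4 (rule 210): 00011110
Gen 5 (rule 158): 00111101
Gen 6 (rule 210): 01011100
Gen 7 (rule 158): 11011010
Gen 8 (rule 210): 01001001
Gen 9 (rule 158): 11111111
Gen 10 (rule 210): 01111111
Gen 11 (rule 158): 11111110
Gen 12 (rule 210): 01111111
Gen 13 (rule 158): 11111110
Gen 14 (rule 210): 01111111
Gen 15 (rule 158): 11111110

Answer: 10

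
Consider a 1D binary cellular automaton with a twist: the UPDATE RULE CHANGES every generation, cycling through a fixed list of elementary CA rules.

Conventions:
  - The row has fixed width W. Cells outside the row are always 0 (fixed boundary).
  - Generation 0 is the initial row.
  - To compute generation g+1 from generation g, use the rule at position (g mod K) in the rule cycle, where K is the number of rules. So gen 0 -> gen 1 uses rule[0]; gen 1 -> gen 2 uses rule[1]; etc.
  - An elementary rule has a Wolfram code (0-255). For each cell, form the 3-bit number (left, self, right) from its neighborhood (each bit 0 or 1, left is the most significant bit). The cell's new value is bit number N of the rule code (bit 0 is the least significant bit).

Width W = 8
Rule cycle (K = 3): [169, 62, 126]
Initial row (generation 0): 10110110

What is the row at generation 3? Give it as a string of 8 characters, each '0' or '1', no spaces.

Answer: 11111111

Derivation:
Gen 0: 10110110
Gen 1 (rule 169): 01101100
Gen 2 (rule 62): 11011010
Gen 3 (rule 126): 11111111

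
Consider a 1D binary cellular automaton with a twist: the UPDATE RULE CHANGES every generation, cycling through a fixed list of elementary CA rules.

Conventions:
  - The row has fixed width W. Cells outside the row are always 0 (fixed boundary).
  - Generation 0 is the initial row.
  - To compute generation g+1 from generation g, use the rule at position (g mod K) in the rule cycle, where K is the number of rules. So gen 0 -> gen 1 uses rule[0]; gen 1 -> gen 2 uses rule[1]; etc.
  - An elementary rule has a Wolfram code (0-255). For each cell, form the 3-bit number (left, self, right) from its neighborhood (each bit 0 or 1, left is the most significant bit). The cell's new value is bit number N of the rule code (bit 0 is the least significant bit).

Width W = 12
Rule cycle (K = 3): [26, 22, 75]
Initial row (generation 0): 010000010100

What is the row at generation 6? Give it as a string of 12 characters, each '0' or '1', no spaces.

Answer: 001001111111

Derivation:
Gen 0: 010000010100
Gen 1 (rule 26): 101000100010
Gen 2 (rule 22): 101101110111
Gen 3 (rule 75): 001101010101
Gen 4 (rule 26): 011000000000
Gen 5 (rule 22): 100100000000
Gen 6 (rule 75): 001001111111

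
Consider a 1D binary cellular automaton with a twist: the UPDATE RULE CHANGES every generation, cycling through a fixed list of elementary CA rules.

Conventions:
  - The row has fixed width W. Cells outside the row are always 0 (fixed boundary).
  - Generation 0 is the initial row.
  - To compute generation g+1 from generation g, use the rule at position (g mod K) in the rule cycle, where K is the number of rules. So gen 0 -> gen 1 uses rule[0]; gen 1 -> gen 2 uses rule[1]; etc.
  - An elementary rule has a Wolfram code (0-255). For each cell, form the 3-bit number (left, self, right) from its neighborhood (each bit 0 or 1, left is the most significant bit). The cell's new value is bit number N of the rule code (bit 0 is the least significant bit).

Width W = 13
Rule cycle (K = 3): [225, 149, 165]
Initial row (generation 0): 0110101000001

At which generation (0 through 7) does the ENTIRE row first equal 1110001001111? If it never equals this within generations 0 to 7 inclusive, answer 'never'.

Answer: never

Derivation:
Gen 0: 0110101000001
Gen 1 (rule 225): 0011010011100
Gen 2 (rule 149): 1000011001011
Gen 3 (rule 165): 1011000001100
Gen 4 (rule 225): 0101011100101
Gen 5 (rule 149): 0101001010101
Gen 6 (rule 165): 0111001111111
Gen 7 (rule 225): 0011000111111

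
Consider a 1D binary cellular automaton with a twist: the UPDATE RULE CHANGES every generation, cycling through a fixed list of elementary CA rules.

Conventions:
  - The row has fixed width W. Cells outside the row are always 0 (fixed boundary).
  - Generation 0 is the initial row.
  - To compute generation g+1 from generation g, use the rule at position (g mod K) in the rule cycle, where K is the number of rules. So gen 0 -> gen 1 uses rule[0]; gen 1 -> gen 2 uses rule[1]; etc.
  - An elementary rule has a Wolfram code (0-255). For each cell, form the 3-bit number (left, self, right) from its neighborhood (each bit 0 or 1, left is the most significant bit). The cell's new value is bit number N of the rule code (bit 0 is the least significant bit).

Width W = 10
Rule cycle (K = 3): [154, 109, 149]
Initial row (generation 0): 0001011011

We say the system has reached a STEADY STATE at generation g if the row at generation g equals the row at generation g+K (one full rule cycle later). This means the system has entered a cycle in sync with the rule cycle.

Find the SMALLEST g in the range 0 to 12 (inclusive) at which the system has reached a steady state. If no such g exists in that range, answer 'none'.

Gen 0: 0001011011
Gen 1 (rule 154): 0010010010
Gen 2 (rule 109): 1010010010
Gen 3 (rule 149): 1011011011
Gen 4 (rule 154): 0010010010
Gen 5 (rule 109): 1010010010
Gen 6 (rule 149): 1011011011
Gen 7 (rule 154): 0010010010
Gen 8 (rule 109): 1010010010
Gen 9 (rule 149): 1011011011
Gen 10 (rule 154): 0010010010
Gen 11 (rule 109): 1010010010
Gen 12 (rule 149): 1011011011
Gen 13 (rule 154): 0010010010
Gen 14 (rule 109): 1010010010
Gen 15 (rule 149): 1011011011

Answer: 1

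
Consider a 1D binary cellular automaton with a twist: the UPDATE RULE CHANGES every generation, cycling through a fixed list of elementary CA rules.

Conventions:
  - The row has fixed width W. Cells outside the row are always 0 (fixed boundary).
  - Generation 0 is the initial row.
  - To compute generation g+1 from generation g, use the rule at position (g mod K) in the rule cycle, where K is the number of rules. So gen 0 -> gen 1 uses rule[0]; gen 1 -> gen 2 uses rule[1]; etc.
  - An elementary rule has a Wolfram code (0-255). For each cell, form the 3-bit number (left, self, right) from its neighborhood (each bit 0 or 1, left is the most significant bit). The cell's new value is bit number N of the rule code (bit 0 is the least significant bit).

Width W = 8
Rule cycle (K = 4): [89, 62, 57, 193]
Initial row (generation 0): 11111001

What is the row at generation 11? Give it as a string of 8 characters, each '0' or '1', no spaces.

Gen 0: 11111001
Gen 1 (rule 89): 10001100
Gen 2 (rule 62): 11011010
Gen 3 (rule 57): 10110101
Gen 4 (rule 193): 00010000
Gen 5 (rule 89): 11001111
Gen 6 (rule 62): 10111000
Gen 7 (rule 57): 01100111
Gen 8 (rule 193): 00100011
Gen 9 (rule 89): 10011011
Gen 10 (rule 62): 11110110
Gen 11 (rule 57): 10001101

Answer: 10001101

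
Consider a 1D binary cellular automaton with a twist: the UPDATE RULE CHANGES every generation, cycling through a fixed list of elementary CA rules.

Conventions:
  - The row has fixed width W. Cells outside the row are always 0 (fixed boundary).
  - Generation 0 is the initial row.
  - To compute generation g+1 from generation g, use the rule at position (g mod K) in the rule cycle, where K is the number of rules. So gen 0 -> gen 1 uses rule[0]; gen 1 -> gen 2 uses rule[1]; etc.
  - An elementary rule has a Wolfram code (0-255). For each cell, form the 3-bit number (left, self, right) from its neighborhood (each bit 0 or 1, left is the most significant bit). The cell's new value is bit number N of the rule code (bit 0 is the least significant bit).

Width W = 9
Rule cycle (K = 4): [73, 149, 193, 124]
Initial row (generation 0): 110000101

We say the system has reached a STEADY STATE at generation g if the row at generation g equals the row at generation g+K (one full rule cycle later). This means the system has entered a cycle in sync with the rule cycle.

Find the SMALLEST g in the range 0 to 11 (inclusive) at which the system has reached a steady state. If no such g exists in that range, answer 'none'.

Gen 0: 110000101
Gen 1 (rule 73): 110110000
Gen 2 (rule 149): 000001111
Gen 3 (rule 193): 111100111
Gen 4 (rule 124): 100110101
Gen 5 (rule 73): 000110000
Gen 6 (rule 149): 110001111
Gen 7 (rule 193): 010100111
Gen 8 (rule 124): 011110101
Gen 9 (rule 73): 010010000
Gen 10 (rule 149): 011011111
Gen 11 (rule 193): 001001111
Gen 12 (rule 124): 001101001
Gen 13 (rule 73): 101100000
Gen 14 (rule 149): 100011111
Gen 15 (rule 193): 001001111

Answer: 11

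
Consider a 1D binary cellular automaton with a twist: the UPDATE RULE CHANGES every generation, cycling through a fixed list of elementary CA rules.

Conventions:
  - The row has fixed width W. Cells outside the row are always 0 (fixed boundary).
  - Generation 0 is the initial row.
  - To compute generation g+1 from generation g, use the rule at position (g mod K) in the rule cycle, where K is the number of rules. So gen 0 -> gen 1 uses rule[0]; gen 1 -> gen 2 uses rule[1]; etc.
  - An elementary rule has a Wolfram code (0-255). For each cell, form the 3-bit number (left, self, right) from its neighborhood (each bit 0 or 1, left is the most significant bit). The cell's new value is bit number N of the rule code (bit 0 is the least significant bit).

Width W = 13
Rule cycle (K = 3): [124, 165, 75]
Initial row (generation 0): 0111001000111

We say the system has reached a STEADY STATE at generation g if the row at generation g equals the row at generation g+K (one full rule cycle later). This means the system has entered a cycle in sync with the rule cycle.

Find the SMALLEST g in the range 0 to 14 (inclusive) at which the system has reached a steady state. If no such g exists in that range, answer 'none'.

Answer: none

Derivation:
Gen 0: 0111001000111
Gen 1 (rule 124): 0101101100101
Gen 2 (rule 165): 0110010000111
Gen 3 (rule 75): 1110100111101
Gen 4 (rule 124): 1011110100111
Gen 5 (rule 165): 1101101100010
Gen 6 (rule 75): 1101101101100
Gen 7 (rule 124): 1111111111110
Gen 8 (rule 165): 0111111111100
Gen 9 (rule 75): 1100000000101
Gen 10 (rule 124): 1110000000111
Gen 11 (rule 165): 0100111110010
Gen 12 (rule 75): 1001100010100
Gen 13 (rule 124): 1101110011110
Gen 14 (rule 165): 0010100001100
Gen 15 (rule 75): 1100001111101
Gen 16 (rule 124): 1110001000111
Gen 17 (rule 165): 0100101010010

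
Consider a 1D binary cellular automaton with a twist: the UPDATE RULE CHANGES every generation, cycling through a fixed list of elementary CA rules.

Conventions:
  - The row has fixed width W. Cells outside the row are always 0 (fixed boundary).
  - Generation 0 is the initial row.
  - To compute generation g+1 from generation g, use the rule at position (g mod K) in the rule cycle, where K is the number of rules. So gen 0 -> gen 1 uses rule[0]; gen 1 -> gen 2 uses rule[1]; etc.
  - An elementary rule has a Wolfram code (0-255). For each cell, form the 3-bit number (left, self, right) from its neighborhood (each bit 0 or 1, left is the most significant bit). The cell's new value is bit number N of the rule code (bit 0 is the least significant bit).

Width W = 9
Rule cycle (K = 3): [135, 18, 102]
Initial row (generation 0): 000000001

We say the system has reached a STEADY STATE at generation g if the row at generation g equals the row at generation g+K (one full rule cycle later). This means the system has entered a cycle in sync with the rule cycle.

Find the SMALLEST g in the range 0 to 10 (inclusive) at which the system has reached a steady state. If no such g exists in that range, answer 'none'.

Gen 0: 000000001
Gen 1 (rule 135): 111111111
Gen 2 (rule 18): 000000000
Gen 3 (rule 102): 000000000
Gen 4 (rule 135): 111111111
Gen 5 (rule 18): 000000000
Gen 6 (rule 102): 000000000
Gen 7 (rule 135): 111111111
Gen 8 (rule 18): 000000000
Gen 9 (rule 102): 000000000
Gen 10 (rule 135): 111111111
Gen 11 (rule 18): 000000000
Gen 12 (rule 102): 000000000
Gen 13 (rule 135): 111111111

Answer: 1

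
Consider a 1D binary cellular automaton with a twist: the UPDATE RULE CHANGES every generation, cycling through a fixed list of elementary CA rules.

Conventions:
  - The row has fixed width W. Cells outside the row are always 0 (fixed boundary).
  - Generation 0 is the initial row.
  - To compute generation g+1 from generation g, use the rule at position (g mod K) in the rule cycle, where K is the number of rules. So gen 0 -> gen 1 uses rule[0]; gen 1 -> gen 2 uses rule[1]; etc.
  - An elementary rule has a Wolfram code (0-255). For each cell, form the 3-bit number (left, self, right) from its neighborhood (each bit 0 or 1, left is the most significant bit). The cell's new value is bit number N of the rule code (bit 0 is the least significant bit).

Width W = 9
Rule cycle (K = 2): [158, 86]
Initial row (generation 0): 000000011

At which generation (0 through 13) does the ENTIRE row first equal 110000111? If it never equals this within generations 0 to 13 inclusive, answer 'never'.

Answer: never

Derivation:
Gen 0: 000000011
Gen 1 (rule 158): 000000110
Gen 2 (rule 86): 000001011
Gen 3 (rule 158): 000011010
Gen 4 (rule 86): 000101011
Gen 5 (rule 158): 001101010
Gen 6 (rule 86): 010101011
Gen 7 (rule 158): 110101010
Gen 8 (rule 86): 010101011
Gen 9 (rule 158): 110101010
Gen 10 (rule 86): 010101011
Gen 11 (rule 158): 110101010
Gen 12 (rule 86): 010101011
Gen 13 (rule 158): 110101010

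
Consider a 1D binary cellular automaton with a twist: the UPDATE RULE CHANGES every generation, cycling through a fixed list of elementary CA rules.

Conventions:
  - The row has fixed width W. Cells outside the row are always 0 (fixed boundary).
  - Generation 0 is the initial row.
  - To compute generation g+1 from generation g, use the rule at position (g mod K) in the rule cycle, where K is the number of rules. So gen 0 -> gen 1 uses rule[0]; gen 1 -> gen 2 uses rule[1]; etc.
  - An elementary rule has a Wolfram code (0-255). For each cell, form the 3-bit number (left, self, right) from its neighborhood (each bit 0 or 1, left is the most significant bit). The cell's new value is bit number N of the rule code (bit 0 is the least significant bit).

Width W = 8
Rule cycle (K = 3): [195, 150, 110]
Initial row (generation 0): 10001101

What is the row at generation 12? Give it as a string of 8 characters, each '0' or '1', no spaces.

Answer: 10111110

Derivation:
Gen 0: 10001101
Gen 1 (rule 195): 00110100
Gen 2 (rule 150): 01000110
Gen 3 (rule 110): 11001110
Gen 4 (rule 195): 01010110
Gen 5 (rule 150): 11010001
Gen 6 (rule 110): 11110011
Gen 7 (rule 195): 01110101
Gen 8 (rule 150): 10100101
Gen 9 (rule 110): 11101111
Gen 10 (rule 195): 01100111
Gen 11 (rule 150): 10011010
Gen 12 (rule 110): 10111110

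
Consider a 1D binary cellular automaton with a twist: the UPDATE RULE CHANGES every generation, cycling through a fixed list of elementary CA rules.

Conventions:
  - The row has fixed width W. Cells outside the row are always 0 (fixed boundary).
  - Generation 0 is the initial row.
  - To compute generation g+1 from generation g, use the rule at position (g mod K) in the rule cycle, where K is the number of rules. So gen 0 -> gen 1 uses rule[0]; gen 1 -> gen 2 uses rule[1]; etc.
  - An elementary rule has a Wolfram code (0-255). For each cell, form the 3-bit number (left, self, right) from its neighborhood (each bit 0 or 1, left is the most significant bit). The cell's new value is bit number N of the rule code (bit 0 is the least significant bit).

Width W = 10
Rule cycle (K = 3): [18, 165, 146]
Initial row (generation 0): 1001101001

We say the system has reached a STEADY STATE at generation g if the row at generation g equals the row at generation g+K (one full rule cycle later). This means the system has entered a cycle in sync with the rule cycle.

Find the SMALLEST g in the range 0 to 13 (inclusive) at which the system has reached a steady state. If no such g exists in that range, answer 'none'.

Answer: 6

Derivation:
Gen 0: 1001101001
Gen 1 (rule 18): 0110000110
Gen 2 (rule 165): 0000110000
Gen 3 (rule 146): 0001001000
Gen 4 (rule 18): 0010110100
Gen 5 (rule 165): 1011001101
Gen 6 (rule 146): 0000110000
Gen 7 (rule 18): 0001001000
Gen 8 (rule 165): 1101001011
Gen 9 (rule 146): 0000110000
Gen 10 (rule 18): 0001001000
Gen 11 (rule 165): 1101001011
Gen 12 (rule 146): 0000110000
Gen 13 (rule 18): 0001001000
Gen 14 (rule 165): 1101001011
Gen 15 (rule 146): 0000110000
Gen 16 (rule 18): 0001001000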